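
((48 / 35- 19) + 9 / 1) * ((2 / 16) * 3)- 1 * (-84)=11307 / 140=80.76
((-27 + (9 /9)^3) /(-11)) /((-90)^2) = 13 /44550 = 0.00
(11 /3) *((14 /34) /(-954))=-77 /48654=-0.00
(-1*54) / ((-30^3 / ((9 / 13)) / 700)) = 63 / 65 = 0.97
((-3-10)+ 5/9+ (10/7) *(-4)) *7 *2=-2288/9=-254.22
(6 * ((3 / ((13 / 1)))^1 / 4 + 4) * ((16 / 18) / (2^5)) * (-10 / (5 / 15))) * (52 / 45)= -211 / 9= -23.44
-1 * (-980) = 980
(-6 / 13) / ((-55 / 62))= 372 / 715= 0.52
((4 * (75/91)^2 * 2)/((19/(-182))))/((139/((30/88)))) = -337500/2643641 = -0.13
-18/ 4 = -9/ 2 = -4.50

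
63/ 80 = 0.79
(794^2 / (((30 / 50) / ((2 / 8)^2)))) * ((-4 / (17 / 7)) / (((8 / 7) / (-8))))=757141.27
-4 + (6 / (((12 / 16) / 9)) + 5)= 73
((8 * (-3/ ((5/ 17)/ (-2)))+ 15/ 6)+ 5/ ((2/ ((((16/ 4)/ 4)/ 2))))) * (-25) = -16695/ 4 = -4173.75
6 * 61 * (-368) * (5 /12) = -56120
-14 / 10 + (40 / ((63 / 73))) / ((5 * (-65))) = -6317 / 4095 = -1.54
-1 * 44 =-44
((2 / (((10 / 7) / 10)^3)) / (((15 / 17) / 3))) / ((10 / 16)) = 93296 / 25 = 3731.84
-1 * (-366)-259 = 107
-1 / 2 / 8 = -1 / 16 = -0.06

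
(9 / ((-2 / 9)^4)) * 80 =295245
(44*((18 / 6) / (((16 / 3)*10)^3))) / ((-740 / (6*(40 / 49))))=-0.00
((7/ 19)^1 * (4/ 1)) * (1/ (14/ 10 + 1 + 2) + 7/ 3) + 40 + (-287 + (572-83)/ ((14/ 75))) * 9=184667695/ 8778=21037.56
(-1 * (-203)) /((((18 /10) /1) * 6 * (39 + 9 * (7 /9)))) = 1015 /2484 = 0.41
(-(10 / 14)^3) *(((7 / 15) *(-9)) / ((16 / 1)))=75 / 784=0.10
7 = 7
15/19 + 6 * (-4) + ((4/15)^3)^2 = -5023187801/216421875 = -23.21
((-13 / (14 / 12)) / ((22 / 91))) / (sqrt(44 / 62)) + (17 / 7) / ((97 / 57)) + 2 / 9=10079 / 6111 - 507 * sqrt(682) / 242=-53.06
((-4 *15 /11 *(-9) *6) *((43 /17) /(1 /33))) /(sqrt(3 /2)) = 139320 *sqrt(6) /17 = 20074.29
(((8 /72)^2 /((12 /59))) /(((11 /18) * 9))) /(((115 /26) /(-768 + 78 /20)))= -1.91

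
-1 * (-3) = 3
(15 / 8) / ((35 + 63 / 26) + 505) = 0.00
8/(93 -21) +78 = 703/9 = 78.11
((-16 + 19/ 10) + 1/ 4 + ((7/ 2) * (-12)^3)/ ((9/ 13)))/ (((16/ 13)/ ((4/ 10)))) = -2274961/ 800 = -2843.70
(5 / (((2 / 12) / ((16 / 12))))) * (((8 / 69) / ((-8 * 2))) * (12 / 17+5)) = -1940 / 1173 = -1.65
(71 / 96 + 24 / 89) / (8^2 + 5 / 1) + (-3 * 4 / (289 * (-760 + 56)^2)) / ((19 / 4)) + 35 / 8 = 13755130788515 / 3133553626368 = 4.39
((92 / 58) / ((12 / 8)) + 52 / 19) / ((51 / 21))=43904 / 28101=1.56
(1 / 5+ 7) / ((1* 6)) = 6 / 5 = 1.20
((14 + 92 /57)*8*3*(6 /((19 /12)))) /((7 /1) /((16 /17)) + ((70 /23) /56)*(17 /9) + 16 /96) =339572736 /1842905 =184.26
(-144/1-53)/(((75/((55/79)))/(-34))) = 73678/1185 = 62.18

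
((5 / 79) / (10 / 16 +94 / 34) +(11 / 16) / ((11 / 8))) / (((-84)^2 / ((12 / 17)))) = 257 / 4952984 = 0.00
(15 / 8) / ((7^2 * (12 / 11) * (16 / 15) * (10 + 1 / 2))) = 275 / 87808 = 0.00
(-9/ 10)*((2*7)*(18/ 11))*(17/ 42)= -459/ 55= -8.35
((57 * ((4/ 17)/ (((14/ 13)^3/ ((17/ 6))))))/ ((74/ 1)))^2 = 1742478049/ 10307934784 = 0.17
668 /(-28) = -167 /7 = -23.86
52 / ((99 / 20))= 1040 / 99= 10.51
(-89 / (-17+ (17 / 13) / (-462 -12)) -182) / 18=-9259952 / 942939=-9.82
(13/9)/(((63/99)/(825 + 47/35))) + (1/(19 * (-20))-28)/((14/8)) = 77910691/41895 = 1859.67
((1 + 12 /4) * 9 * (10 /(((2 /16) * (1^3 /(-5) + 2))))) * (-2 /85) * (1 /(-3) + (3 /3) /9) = 8.37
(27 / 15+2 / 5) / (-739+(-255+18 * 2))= -11 / 4790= -0.00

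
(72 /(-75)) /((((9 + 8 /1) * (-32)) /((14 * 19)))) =399 /850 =0.47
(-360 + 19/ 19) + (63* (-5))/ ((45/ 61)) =-786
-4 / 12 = -1 / 3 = -0.33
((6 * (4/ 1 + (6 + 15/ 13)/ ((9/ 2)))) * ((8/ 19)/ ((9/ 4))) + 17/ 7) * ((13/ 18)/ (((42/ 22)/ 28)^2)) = 131120440/ 96957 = 1352.36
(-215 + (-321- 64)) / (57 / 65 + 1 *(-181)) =9750 / 2927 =3.33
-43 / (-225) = 43 / 225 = 0.19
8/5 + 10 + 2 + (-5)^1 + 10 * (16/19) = 1617/95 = 17.02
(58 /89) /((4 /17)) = 493 /178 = 2.77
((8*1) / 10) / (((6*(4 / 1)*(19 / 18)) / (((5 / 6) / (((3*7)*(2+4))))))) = 1 / 4788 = 0.00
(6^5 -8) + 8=7776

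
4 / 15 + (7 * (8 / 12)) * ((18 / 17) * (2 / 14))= 248 / 255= 0.97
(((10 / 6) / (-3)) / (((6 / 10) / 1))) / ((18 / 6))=-25 / 81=-0.31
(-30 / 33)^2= 100 / 121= 0.83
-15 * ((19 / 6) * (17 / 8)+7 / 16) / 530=-43 / 212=-0.20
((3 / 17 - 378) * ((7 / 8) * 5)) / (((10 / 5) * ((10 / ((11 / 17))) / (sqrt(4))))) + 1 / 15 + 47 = -4154021 / 69360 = -59.89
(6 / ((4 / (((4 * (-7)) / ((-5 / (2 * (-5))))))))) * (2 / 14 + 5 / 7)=-72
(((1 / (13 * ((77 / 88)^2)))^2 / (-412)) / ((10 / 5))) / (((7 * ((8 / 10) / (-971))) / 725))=450544000 / 292559449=1.54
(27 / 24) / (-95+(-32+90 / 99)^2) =1089 / 843752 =0.00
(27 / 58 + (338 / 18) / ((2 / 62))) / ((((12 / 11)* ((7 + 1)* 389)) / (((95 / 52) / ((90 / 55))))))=3495686975 / 18245979648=0.19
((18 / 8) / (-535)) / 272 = -9 / 582080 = -0.00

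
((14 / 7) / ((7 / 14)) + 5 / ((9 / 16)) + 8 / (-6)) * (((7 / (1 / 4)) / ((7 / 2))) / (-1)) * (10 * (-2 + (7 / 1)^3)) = -2837120 / 9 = -315235.56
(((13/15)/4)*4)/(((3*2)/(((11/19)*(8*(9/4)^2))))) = 1287/380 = 3.39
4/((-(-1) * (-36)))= -1/9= -0.11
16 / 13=1.23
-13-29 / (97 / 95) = -4016 / 97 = -41.40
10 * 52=520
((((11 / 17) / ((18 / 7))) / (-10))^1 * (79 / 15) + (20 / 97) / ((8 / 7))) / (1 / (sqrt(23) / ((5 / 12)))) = 213199 * sqrt(23) / 1855125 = 0.55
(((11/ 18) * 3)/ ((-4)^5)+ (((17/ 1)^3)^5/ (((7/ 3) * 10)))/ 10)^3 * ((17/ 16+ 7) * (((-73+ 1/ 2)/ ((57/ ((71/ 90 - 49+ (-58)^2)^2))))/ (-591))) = 254837942148387981849334330586256744615232636034249830671693273251474857605363893/ 723558819991262330880000000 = 352200726613304769420549600000000000000000000000000000.00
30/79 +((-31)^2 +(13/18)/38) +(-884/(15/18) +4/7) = -186912883/1891260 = -98.83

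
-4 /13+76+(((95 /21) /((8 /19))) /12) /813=1612807337 /21307104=75.69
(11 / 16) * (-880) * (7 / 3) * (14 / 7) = -8470 / 3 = -2823.33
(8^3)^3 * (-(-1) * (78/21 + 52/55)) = 240786604032/385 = 625419750.73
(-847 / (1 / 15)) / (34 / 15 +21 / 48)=-277200 / 59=-4698.31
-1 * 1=-1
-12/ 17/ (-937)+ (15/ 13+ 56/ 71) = 1.94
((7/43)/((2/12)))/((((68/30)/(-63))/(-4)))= 79380/731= 108.59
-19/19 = -1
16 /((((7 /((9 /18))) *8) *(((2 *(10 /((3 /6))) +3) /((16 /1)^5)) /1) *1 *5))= 1048576 /1505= 696.73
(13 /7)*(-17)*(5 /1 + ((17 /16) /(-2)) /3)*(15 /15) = -102323 /672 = -152.27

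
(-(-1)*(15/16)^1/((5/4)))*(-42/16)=-63/32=-1.97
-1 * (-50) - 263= -213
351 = 351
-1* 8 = -8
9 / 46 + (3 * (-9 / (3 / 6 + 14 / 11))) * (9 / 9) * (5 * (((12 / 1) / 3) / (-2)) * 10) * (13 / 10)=91089 / 46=1980.20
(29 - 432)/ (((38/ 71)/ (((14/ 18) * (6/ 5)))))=-702.78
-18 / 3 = -6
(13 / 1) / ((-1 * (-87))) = 0.15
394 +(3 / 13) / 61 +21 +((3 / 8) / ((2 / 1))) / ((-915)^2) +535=55145439613 / 58047600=950.00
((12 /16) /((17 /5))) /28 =15 /1904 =0.01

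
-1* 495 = -495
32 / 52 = 8 / 13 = 0.62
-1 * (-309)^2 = -95481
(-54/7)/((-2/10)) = 270/7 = 38.57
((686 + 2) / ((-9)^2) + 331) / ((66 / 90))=462.95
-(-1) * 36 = 36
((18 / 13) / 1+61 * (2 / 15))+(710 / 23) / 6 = 21921 / 1495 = 14.66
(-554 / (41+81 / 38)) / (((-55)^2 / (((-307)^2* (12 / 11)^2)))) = -285714712512 / 599914975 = -476.26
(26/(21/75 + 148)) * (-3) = -1950/3707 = -0.53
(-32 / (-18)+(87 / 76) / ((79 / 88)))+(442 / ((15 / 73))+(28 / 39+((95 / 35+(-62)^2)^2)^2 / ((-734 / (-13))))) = 6001112830158145294933321 / 1547479050390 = 3877992938673.86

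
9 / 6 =3 / 2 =1.50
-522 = -522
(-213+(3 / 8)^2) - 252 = -29751 / 64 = -464.86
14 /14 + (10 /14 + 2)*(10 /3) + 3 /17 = 3650 /357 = 10.22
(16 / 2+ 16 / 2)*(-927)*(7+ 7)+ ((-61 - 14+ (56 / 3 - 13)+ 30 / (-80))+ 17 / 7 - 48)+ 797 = -34770335 / 168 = -206966.28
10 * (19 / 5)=38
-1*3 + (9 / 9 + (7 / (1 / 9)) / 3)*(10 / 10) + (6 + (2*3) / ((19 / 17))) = 577 / 19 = 30.37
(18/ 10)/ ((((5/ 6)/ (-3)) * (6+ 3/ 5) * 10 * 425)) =-27/ 116875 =-0.00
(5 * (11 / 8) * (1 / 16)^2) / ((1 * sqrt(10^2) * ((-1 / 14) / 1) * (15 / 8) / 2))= -77 / 1920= -0.04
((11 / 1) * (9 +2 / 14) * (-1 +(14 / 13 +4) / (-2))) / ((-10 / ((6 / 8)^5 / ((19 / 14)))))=61479 / 9880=6.22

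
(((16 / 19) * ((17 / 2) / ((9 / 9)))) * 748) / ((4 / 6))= 152592 / 19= 8031.16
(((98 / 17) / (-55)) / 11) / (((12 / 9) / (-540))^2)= -3214890 / 2057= -1562.90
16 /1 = 16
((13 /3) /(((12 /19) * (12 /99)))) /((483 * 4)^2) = 2717 /179165952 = 0.00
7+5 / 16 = 117 / 16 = 7.31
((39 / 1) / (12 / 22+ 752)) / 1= 429 / 8278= 0.05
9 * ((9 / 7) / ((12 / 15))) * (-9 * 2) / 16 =-3645 / 224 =-16.27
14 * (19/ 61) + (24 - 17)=693/ 61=11.36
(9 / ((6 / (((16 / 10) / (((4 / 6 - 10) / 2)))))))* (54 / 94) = -486 / 1645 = -0.30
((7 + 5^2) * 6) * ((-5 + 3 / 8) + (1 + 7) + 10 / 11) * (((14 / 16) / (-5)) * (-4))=31668 / 55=575.78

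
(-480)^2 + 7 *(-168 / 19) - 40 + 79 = 4377165 / 19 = 230377.11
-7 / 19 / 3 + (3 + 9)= 677 / 57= 11.88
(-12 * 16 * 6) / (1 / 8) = -9216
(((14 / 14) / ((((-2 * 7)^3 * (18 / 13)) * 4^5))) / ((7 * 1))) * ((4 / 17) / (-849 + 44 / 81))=117 / 11489887539200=0.00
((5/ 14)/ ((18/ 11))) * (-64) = -880/ 63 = -13.97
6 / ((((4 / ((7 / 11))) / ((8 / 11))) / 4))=336 / 121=2.78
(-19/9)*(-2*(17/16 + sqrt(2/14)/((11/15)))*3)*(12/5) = 456*sqrt(7)/77 + 323/10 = 47.97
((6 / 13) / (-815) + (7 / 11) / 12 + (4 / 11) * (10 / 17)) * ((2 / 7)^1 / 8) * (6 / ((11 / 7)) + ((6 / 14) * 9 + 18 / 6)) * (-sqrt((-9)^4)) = -70276646277 / 8543214680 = -8.23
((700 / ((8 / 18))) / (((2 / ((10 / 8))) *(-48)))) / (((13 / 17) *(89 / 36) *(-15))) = 26775 / 37024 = 0.72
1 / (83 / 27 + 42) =27 / 1217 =0.02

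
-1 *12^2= -144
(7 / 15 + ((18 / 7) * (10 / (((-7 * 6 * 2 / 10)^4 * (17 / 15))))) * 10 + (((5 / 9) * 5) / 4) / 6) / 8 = 193779751 / 2468612160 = 0.08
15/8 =1.88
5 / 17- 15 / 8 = -215 / 136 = -1.58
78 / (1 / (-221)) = -17238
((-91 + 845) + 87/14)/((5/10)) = 10643/7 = 1520.43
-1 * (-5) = 5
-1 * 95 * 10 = -950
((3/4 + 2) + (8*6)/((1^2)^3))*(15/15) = 203/4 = 50.75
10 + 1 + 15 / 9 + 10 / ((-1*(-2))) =53 / 3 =17.67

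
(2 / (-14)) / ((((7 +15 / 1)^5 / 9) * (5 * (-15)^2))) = -1 / 4509428000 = -0.00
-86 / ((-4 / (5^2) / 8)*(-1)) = -4300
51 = 51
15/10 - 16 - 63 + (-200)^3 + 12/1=-16000131/2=-8000065.50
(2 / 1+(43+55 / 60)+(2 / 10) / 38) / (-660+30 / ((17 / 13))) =-0.07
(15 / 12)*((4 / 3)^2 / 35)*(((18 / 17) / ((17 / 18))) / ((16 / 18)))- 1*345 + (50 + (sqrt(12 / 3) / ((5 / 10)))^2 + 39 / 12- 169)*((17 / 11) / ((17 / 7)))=-36352251 / 89012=-408.40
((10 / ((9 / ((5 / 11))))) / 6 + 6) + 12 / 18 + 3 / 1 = 2896 / 297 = 9.75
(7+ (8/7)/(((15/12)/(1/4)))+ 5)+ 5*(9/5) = 21.23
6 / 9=2 / 3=0.67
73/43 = 1.70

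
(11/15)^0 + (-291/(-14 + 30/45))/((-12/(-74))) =10847/80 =135.59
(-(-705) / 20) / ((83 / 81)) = 11421 / 332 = 34.40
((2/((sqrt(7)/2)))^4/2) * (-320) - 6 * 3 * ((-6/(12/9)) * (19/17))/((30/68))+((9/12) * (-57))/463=-286224047/453740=-630.81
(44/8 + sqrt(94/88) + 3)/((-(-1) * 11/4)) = 2 * sqrt(517)/121 + 34/11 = 3.47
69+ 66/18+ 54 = 126.67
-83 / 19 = -4.37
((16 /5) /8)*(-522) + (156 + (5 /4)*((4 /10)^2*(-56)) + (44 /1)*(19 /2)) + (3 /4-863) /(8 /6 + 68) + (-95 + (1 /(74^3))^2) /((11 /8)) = 6398077540057543 /23481528095168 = 272.47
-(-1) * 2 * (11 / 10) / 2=11 / 10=1.10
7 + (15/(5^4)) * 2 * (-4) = 851/125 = 6.81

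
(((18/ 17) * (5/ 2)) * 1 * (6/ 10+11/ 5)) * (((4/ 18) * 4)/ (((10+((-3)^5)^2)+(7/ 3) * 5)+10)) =168/ 1506557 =0.00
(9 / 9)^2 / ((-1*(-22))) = 1 / 22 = 0.05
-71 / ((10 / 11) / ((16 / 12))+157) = -1562 / 3469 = -0.45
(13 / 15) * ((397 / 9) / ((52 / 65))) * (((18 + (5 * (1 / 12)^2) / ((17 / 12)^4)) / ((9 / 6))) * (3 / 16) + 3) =3017982487 / 12027024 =250.93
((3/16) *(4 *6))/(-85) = -9/170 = -0.05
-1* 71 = -71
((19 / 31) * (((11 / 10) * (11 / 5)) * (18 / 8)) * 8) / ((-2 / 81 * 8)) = -1675971 / 12400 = -135.16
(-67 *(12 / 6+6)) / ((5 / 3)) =-1608 / 5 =-321.60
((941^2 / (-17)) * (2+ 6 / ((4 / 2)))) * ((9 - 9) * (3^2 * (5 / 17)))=0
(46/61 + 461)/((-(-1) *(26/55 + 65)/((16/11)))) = 10.26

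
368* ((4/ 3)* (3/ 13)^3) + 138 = 316434/ 2197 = 144.03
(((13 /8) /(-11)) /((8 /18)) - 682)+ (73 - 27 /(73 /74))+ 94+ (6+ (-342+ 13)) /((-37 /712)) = 5393488047 /950752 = 5672.87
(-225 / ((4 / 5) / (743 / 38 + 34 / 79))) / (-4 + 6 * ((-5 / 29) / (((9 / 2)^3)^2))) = 346701678870375 / 246760701536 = 1405.01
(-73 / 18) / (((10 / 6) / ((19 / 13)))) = -1387 / 390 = -3.56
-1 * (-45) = 45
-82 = -82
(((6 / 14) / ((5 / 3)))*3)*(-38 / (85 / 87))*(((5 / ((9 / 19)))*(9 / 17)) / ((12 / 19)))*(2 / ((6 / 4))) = -3580398 / 10115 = -353.97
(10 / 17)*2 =20 / 17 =1.18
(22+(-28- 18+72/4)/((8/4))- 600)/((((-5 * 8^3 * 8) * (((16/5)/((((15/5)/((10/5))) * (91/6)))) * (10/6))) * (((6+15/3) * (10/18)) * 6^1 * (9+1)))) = 0.00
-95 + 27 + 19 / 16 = -1069 / 16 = -66.81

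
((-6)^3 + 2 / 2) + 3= -212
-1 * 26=-26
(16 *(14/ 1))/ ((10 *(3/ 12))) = 448/ 5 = 89.60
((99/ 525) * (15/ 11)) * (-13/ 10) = -117/ 350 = -0.33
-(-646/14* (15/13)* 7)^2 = -23474025/169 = -138899.56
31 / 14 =2.21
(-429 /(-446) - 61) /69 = -26777 /30774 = -0.87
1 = 1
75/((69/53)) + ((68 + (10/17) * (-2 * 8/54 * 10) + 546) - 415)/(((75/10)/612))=16719169/1035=16153.79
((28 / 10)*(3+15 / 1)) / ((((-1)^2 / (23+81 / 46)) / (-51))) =-7319214 / 115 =-63645.34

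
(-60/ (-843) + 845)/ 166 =237465/ 46646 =5.09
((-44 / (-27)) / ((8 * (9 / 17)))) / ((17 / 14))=77 / 243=0.32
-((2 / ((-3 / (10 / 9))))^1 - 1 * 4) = 128 / 27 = 4.74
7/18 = 0.39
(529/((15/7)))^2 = 13712209/225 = 60943.15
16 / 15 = 1.07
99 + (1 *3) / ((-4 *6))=791 / 8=98.88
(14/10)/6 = 7/30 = 0.23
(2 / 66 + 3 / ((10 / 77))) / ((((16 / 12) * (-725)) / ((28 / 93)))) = -53431 / 7416750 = -0.01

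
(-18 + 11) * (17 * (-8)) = 952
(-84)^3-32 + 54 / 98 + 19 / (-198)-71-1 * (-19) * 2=-5751040423 / 9702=-592768.54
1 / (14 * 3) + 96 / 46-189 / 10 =-40546 / 2415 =-16.79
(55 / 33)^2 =2.78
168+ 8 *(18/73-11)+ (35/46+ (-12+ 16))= 291251/3358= 86.73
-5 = -5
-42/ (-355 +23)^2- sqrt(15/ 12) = -1.12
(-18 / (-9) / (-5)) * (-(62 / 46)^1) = 62 / 115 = 0.54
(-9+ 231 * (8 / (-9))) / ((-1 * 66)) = 643 / 198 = 3.25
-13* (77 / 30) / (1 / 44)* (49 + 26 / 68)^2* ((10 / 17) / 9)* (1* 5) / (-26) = 11938638635 / 265302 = 45000.18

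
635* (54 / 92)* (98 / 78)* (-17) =-4760595 / 598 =-7960.86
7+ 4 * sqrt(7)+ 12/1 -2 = 4 * sqrt(7)+ 17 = 27.58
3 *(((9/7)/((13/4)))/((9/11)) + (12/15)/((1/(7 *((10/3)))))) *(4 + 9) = 5228/7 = 746.86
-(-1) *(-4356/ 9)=-484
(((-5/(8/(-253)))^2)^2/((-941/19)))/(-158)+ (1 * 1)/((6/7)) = 79894.22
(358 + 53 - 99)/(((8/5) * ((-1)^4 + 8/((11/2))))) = 715/9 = 79.44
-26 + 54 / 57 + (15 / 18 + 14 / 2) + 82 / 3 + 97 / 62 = 20636 / 1767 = 11.68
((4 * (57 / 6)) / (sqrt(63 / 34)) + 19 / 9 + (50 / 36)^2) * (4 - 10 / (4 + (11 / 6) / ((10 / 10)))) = 748 / 81 + 608 * sqrt(238) / 147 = 73.04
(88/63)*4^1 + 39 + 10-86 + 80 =3061/63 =48.59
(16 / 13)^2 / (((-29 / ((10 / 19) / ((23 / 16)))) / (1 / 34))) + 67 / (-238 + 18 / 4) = -4888441046 / 17003250043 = -0.29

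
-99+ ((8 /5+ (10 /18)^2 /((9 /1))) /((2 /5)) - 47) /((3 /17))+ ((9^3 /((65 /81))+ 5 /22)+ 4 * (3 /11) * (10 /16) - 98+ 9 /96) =23481502651 /50038560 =469.27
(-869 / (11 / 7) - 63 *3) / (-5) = 742 / 5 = 148.40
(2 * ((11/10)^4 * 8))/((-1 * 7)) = -14641/4375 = -3.35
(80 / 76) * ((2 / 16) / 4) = 5 / 152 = 0.03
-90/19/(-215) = 18/817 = 0.02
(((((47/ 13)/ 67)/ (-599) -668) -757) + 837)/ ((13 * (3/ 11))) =-3374543689/ 20347431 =-165.85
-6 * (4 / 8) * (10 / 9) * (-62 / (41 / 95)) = 478.86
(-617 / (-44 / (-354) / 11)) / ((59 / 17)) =-31467 / 2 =-15733.50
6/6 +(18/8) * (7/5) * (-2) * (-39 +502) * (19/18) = -61559/20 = -3077.95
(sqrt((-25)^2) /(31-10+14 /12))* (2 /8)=75 /266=0.28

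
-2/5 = -0.40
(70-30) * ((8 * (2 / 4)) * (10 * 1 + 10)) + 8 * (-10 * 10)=2400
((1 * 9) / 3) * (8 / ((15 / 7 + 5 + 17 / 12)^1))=2016 / 719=2.80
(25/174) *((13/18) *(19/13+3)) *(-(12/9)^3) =-800/729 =-1.10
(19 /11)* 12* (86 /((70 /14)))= 19608 /55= 356.51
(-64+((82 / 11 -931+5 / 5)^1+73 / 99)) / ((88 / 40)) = -487975 / 1089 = -448.09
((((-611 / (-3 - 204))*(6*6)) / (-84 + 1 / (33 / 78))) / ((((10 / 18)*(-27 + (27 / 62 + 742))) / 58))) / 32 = -54379611 / 9161494780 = -0.01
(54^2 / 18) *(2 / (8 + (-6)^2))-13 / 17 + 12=3478 / 187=18.60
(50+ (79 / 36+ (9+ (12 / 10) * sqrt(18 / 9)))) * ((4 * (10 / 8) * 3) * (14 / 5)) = 252 * sqrt(2) / 5+ 15421 / 6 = 2641.44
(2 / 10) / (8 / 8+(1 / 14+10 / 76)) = 133 / 800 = 0.17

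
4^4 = 256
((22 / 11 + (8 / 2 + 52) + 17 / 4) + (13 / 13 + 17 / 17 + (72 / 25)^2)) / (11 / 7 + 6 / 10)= 1269527 / 38000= 33.41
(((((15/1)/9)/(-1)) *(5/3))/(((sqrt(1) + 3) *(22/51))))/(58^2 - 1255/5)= -425/821832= -0.00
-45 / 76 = -0.59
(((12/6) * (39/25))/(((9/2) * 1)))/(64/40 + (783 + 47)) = 26/31185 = 0.00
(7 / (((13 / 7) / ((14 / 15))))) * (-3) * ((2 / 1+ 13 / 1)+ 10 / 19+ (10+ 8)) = -33614 / 95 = -353.83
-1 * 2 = -2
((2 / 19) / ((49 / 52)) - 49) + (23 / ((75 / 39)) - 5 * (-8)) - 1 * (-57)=1398169 / 23275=60.07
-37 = -37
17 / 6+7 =59 / 6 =9.83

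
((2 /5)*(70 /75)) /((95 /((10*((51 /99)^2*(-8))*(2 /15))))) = -0.01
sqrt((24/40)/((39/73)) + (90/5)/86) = 14 * sqrt(53105)/2795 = 1.15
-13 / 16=-0.81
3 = 3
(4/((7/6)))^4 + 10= 355786/2401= 148.18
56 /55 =1.02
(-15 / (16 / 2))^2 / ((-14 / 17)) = -3825 / 896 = -4.27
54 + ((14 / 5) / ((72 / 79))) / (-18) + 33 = 86.83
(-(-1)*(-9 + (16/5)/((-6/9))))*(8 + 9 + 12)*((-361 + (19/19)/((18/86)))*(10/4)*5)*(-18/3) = -10692010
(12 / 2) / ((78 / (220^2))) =48400 / 13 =3723.08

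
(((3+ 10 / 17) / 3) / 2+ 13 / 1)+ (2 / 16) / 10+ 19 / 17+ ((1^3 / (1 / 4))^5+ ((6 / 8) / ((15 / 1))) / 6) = 847609 / 816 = 1038.74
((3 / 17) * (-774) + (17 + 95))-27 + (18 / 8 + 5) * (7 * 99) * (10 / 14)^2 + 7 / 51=3587053 / 1428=2511.94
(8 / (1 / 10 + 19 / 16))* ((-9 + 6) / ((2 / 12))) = -11520 / 103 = -111.84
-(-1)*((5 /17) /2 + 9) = 311 /34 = 9.15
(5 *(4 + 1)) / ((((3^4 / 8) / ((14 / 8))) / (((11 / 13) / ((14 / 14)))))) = 3850 / 1053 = 3.66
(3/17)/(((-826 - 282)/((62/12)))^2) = 961/250443456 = 0.00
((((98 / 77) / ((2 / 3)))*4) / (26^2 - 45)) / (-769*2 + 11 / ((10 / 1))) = -280 / 35558743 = -0.00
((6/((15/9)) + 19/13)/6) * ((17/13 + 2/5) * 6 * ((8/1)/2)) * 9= 1314684/4225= 311.17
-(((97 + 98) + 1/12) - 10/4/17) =-39767/204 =-194.94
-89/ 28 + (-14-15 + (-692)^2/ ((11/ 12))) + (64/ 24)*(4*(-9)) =160858825/ 308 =522268.91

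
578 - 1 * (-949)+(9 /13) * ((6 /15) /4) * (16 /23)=2282937 /1495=1527.05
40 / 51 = 0.78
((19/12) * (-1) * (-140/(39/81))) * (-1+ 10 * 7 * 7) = 2926665/13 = 225128.08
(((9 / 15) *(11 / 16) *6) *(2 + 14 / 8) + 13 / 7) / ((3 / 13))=32435 / 672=48.27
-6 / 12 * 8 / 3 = -4 / 3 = -1.33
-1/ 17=-0.06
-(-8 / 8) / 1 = 1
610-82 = 528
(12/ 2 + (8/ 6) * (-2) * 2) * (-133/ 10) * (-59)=7847/ 15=523.13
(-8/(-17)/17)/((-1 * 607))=-8/175423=-0.00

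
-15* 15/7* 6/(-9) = 150/7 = 21.43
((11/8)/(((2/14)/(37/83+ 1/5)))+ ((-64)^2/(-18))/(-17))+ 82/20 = 1504913/63495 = 23.70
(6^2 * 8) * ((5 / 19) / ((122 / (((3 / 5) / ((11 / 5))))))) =2160 / 12749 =0.17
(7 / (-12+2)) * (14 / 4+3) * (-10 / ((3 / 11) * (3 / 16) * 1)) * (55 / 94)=220220 / 423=520.61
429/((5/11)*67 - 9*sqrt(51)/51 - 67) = -275638/23453 + 1331*sqrt(51)/23453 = -11.35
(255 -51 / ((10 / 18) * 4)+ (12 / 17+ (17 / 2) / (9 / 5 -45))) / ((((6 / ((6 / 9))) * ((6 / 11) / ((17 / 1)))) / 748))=17565897547 / 29160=602397.04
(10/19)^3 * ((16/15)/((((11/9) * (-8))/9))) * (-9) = 97200/75449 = 1.29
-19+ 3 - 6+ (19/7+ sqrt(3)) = -135/7+ sqrt(3) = -17.55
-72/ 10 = -7.20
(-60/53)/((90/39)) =-26/53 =-0.49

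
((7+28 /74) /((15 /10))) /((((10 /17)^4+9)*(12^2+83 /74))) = 0.00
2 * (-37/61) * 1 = -74/61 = -1.21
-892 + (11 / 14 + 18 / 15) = -62301 / 70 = -890.01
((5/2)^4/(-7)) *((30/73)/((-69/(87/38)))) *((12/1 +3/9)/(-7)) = -3353125/25010384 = -0.13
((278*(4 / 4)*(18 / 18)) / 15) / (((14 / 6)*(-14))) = -139 / 245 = -0.57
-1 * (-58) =58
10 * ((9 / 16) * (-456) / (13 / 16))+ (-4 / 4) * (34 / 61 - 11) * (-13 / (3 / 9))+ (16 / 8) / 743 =-2100012871 / 589199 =-3564.18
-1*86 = -86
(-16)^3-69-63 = -4228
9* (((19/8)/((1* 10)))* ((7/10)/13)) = 1197/10400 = 0.12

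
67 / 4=16.75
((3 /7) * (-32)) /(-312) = 4 /91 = 0.04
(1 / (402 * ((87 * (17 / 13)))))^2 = 169 / 353499215364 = 0.00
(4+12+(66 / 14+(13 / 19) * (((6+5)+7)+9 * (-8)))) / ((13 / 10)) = -21590 / 1729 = -12.49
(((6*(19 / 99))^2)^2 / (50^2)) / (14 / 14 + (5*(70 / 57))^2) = 188183524 / 10356137488125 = 0.00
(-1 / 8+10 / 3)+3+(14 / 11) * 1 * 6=3655 / 264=13.84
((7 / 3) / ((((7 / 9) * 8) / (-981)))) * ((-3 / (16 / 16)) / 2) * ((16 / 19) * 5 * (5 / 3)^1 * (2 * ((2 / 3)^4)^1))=87200 / 57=1529.82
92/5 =18.40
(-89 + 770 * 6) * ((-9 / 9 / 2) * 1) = -4531 / 2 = -2265.50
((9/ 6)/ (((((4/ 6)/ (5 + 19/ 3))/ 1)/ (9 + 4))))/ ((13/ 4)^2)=31.38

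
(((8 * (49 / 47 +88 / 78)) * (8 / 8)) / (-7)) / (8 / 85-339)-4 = -1475784748 / 369622617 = -3.99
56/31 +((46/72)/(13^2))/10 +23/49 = 210358817/92415960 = 2.28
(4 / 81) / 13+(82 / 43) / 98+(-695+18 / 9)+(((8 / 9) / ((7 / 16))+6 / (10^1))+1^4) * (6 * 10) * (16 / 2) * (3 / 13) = -644947754 / 2218671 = -290.69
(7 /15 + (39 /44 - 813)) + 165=-426787 /660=-646.65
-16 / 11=-1.45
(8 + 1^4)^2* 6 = 486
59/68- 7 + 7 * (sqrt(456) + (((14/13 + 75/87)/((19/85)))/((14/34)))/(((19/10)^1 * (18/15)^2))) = 3978481709/83291364 + 14 * sqrt(114) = 197.24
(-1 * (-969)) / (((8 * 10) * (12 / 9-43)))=-2907 / 10000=-0.29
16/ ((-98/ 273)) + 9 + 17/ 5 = -1126/ 35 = -32.17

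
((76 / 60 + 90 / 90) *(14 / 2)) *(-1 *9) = -714 / 5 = -142.80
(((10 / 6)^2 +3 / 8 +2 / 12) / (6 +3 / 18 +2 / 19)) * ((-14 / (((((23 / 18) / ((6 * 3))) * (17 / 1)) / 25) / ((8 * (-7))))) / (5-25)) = -24030972 / 55913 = -429.79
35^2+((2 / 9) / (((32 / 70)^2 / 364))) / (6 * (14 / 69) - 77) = 87480925 / 71712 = 1219.89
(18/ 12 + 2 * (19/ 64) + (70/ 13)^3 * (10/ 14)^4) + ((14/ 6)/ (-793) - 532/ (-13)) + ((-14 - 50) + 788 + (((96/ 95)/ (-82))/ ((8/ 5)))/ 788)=11162411798337721/ 13820789385312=807.65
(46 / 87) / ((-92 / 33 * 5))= -11 / 290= -0.04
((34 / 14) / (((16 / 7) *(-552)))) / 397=-17 / 3506304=-0.00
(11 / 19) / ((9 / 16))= 176 / 171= 1.03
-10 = -10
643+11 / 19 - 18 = 625.58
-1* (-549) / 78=183 / 26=7.04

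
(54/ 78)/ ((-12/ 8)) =-6/ 13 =-0.46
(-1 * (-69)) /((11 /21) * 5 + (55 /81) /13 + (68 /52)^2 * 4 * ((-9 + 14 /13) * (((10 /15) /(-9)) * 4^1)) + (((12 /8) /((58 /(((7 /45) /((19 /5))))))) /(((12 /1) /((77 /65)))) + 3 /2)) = 3788818422480 /1110803335333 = 3.41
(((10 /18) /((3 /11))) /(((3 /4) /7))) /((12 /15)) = 1925 /81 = 23.77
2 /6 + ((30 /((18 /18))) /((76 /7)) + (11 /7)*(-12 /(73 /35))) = -49471 /8322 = -5.94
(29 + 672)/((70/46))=16123/35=460.66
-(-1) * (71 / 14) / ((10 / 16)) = 8.11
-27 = -27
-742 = -742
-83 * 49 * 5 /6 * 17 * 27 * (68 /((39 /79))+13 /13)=-5611666935 /26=-215833343.65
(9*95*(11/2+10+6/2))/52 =31635/104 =304.18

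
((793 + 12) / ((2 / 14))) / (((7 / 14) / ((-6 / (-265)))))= 13524 / 53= 255.17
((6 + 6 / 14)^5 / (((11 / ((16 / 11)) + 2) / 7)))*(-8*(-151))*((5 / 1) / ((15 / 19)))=2509801200000 / 40817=61489114.83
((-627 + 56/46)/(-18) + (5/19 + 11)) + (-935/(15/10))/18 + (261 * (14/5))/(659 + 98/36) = 17572323101/1405378890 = 12.50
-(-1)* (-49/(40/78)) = -1911/20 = -95.55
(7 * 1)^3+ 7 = 350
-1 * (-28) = 28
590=590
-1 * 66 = -66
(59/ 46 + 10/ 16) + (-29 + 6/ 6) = -4801/ 184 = -26.09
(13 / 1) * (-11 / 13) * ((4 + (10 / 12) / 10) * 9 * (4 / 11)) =-147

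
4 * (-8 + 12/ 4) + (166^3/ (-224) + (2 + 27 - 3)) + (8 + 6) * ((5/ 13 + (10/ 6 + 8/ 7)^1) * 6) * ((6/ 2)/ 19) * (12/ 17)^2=-40761688229/ 1998724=-20393.86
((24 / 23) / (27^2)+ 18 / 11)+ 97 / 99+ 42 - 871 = -50805164 / 61479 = -826.38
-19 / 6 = -3.17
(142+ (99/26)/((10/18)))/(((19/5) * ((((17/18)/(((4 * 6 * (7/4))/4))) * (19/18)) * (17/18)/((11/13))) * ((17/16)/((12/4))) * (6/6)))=312834148704/299737217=1043.69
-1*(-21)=21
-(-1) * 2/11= 2/11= 0.18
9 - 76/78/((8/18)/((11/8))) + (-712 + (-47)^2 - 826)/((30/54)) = 1262337/1040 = 1213.79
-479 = -479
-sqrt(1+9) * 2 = -2 * sqrt(10) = -6.32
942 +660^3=287496942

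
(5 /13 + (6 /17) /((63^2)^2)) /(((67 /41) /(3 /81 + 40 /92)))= 5361809392973 /48283597360089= 0.11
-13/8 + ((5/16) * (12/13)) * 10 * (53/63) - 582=-1269337/2184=-581.20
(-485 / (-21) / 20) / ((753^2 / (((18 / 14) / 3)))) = 97 / 111133764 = 0.00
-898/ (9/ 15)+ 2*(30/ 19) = -85130/ 57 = -1493.51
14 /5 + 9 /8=157 /40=3.92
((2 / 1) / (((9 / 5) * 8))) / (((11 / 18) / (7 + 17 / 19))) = 375 / 209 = 1.79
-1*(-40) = 40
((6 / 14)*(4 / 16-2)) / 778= -3 / 3112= -0.00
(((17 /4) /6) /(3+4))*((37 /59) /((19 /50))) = 15725 /94164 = 0.17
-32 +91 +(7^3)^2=117708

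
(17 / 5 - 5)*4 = -32 / 5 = -6.40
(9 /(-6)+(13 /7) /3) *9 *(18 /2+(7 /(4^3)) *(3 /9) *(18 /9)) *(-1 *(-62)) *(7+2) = -8991333 /224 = -40139.88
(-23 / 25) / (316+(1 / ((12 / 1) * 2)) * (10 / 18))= -4968 / 1706525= -0.00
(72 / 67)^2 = 5184 / 4489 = 1.15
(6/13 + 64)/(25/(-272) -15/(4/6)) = -227936/79885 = -2.85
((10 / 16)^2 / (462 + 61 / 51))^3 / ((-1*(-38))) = 2072671875 / 131319333074749620224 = 0.00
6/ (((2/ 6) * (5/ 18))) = 324/ 5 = 64.80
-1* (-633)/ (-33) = -211/ 11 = -19.18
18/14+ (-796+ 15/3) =-5528/7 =-789.71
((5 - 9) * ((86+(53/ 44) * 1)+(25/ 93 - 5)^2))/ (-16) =41704613/ 1522224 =27.40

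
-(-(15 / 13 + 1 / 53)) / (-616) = -101 / 53053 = -0.00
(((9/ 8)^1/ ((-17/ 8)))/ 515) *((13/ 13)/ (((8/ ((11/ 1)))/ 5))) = -99/ 14008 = -0.01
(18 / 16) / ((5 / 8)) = 9 / 5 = 1.80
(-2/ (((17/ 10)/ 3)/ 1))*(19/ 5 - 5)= 72/ 17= 4.24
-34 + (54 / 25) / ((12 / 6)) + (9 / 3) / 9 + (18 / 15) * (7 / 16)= -19237 / 600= -32.06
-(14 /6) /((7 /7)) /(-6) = 7 /18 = 0.39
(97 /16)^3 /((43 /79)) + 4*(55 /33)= 416.03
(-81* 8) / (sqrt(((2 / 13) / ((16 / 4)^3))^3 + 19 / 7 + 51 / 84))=-1078272* sqrt(304631170298) / 1673797639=-355.56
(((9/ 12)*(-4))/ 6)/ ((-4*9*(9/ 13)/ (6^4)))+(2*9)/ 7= 200/ 7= 28.57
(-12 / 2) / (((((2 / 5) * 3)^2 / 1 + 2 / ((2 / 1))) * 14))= -75 / 427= -0.18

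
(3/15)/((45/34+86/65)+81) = 442/184859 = 0.00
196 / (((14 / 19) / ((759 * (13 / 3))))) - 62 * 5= 874564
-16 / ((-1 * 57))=0.28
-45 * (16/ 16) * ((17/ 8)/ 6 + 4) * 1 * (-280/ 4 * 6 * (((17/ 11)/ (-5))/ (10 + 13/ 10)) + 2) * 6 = -15857.22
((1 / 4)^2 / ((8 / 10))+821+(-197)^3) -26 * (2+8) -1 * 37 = -489270331 / 64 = -7644848.92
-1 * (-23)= 23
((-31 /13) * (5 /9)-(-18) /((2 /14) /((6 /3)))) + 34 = 33307 /117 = 284.68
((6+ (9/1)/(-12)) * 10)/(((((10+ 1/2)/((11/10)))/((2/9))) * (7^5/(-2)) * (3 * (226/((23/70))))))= -253/3589470990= -0.00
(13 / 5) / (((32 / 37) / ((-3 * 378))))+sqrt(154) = -272727 / 80+sqrt(154) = -3396.68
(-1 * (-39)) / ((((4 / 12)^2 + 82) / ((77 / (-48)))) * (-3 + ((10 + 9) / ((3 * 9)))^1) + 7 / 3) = 0.33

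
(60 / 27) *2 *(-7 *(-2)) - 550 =-4390 / 9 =-487.78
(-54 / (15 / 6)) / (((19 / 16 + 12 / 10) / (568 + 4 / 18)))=-981888 / 191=-5140.77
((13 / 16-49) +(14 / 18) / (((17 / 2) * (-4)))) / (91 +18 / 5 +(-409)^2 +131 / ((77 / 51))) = -45437315 / 157829930928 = -0.00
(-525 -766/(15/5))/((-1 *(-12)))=-2341/36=-65.03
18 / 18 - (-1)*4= 5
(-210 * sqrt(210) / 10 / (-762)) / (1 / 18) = 63 * sqrt(210) / 127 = 7.19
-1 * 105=-105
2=2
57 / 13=4.38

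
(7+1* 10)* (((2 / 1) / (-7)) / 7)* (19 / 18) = -0.73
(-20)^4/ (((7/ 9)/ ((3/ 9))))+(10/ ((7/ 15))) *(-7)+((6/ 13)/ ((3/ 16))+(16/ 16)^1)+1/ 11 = 68493406/ 1001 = 68424.98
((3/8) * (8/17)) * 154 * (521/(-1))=-240702/17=-14158.94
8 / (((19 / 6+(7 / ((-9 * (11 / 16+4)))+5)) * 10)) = 0.10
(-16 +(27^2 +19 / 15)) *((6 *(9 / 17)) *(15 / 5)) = 578556 / 85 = 6806.54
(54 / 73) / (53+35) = 27 / 3212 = 0.01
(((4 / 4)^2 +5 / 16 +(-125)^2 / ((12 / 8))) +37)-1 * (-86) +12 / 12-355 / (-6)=10601.15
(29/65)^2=841/4225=0.20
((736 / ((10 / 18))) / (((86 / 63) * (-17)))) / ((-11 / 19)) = 3964464 / 40205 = 98.61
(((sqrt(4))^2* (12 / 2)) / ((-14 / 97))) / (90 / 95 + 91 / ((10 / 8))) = -55290 / 24521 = -2.25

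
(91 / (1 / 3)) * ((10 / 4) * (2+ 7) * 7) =85995 / 2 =42997.50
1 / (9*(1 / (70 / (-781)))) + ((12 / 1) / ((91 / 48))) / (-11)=-374434 / 639639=-0.59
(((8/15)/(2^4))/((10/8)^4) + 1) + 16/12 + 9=106378/9375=11.35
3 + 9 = 12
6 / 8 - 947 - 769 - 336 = -8205 / 4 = -2051.25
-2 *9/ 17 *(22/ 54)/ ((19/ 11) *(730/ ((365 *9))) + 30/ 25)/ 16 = -0.02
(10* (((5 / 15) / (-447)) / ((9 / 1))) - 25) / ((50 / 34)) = -17.00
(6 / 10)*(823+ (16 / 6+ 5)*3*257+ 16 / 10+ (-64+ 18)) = 100344 / 25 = 4013.76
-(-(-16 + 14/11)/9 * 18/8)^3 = -531441/10648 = -49.91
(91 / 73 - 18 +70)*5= 19435 / 73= 266.23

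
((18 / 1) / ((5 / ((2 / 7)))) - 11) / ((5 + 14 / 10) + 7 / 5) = -349 / 273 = -1.28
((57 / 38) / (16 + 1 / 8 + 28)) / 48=1 / 1412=0.00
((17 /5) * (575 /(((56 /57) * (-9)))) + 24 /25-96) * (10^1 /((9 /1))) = -1327793 /3780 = -351.27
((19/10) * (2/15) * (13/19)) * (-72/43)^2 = 22464/46225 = 0.49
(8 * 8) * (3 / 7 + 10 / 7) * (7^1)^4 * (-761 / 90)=-108585568 / 45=-2413012.62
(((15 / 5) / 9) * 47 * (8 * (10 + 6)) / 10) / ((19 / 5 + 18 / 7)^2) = 736960 / 149187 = 4.94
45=45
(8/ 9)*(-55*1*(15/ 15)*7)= -3080/ 9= -342.22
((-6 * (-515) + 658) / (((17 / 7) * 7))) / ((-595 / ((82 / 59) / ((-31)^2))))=-307336 / 573510385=-0.00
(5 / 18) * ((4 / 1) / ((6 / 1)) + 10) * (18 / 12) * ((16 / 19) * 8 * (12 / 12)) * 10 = 51200 / 171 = 299.42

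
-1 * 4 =-4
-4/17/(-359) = 4/6103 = 0.00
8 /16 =1 /2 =0.50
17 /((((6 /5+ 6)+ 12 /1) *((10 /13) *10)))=221 /1920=0.12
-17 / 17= -1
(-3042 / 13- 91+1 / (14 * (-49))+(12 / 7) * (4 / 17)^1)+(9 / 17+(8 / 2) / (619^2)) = -324.07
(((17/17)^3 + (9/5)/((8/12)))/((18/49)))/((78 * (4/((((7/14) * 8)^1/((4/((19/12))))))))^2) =654493/2523156480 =0.00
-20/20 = -1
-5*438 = -2190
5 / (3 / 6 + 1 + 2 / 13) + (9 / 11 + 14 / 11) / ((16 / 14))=18363 / 3784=4.85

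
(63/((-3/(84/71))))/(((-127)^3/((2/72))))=49/145435193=0.00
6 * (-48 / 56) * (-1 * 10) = 360 / 7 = 51.43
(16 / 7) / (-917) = -16 / 6419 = -0.00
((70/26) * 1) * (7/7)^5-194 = -2487/13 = -191.31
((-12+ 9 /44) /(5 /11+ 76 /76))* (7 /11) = -3633 /704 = -5.16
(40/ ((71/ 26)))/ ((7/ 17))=17680/ 497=35.57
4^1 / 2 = 2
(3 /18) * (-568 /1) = -284 /3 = -94.67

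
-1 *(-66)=66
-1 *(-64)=64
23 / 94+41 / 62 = 1320 / 1457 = 0.91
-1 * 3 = -3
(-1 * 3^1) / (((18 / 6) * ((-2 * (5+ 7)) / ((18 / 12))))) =1 / 16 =0.06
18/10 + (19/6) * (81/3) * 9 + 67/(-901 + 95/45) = 3119607/4045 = 771.23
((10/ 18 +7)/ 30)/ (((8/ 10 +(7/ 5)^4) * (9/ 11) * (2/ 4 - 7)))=-93500/ 9164259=-0.01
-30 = -30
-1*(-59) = 59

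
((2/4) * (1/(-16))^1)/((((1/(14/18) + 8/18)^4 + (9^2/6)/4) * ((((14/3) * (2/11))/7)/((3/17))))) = -1559543139/422849903920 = -0.00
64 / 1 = 64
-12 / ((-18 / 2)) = 4 / 3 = 1.33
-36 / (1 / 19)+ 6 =-678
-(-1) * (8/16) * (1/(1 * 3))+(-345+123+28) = -1163/6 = -193.83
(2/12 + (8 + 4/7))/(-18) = -367/756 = -0.49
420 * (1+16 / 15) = 868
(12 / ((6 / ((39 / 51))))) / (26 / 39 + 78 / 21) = 273 / 782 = 0.35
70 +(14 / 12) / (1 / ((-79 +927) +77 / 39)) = 248423 / 234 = 1061.64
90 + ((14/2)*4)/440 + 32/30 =91.13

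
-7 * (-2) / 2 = 7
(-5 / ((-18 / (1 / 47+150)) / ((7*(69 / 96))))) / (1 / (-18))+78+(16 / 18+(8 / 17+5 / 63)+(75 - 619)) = -6827362585 / 1610784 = -4238.53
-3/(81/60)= -20/9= -2.22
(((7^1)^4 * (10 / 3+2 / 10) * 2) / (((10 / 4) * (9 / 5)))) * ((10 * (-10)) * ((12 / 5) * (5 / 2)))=-2262275.56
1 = 1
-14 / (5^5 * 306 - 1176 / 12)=-7 / 478076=-0.00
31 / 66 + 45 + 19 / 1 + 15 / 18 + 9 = 2452 / 33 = 74.30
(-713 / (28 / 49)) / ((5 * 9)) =-4991 / 180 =-27.73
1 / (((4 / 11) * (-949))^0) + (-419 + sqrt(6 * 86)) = -418 + 2 * sqrt(129) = -395.28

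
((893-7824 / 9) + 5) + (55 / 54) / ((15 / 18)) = 269 / 9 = 29.89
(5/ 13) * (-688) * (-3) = 10320/ 13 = 793.85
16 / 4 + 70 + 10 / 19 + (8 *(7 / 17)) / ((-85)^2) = 74.53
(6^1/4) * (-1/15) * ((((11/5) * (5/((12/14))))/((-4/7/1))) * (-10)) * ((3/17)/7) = -77/136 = -0.57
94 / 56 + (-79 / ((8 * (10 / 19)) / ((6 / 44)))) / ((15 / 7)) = 29851 / 61600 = 0.48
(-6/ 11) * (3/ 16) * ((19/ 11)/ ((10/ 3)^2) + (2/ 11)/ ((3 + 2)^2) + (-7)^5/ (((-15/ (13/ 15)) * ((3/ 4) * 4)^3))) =-3.69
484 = 484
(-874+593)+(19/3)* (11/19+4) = -252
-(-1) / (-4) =-1 / 4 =-0.25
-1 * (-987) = 987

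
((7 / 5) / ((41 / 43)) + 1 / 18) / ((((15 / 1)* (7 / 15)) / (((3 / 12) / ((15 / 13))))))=73099 / 1549800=0.05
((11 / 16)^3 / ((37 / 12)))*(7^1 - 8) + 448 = 16969831 / 37888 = 447.89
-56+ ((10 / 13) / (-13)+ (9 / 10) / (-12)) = -379467 / 6760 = -56.13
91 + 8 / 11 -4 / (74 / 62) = 35969 / 407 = 88.38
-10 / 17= -0.59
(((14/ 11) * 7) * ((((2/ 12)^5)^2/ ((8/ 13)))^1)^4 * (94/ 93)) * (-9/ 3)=-65775983/ 4667715213051610436744239593484713984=-0.00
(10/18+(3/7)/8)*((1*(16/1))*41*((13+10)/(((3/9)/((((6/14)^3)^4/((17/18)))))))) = 1846232411292/1647113176919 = 1.12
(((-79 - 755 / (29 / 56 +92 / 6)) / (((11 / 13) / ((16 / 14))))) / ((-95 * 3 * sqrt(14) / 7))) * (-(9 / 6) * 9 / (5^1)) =-78908778 * sqrt(14) / 97399225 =-3.03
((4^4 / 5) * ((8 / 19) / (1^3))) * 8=172.46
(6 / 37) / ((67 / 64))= 384 / 2479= 0.15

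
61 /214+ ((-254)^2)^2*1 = 890735250845 /214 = 4162314256.29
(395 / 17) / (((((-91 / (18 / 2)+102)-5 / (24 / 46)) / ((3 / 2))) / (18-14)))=85320 / 50371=1.69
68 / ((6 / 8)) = 272 / 3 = 90.67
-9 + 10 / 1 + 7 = 8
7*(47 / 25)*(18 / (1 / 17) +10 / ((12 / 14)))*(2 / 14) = 44791 / 75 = 597.21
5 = 5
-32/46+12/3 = 76/23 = 3.30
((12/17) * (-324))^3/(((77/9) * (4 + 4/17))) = -7346640384/22253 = -330141.57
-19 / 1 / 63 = -19 / 63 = -0.30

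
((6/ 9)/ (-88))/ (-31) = 1/ 4092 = 0.00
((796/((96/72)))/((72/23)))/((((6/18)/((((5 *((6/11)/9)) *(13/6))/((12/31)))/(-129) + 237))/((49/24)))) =8145305823557/29424384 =276821.63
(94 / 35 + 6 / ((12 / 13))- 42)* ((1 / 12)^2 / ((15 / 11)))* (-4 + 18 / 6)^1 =25267 / 151200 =0.17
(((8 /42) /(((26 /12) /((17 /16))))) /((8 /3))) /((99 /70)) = 85 /3432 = 0.02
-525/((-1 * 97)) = 525/97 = 5.41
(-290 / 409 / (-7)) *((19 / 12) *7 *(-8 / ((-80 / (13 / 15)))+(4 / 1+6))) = 833663 / 73620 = 11.32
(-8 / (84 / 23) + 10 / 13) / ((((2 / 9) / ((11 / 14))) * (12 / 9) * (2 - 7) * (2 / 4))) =9603 / 6370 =1.51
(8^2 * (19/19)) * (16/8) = 128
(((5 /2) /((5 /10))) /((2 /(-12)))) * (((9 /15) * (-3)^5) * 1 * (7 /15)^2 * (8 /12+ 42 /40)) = 408807 /250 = 1635.23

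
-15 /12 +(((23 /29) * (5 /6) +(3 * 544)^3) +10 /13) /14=4916126693633 /15834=310479139.42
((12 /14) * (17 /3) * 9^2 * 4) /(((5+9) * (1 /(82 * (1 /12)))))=37638 /49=768.12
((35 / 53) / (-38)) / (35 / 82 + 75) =-287 / 1245659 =-0.00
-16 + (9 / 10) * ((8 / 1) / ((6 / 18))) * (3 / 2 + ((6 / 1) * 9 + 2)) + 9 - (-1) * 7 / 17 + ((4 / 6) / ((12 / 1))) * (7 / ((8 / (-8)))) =377917 / 306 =1235.02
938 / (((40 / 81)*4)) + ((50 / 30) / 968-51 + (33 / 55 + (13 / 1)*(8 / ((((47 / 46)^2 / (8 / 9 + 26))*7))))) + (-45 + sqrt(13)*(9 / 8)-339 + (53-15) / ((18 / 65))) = 9*sqrt(13) / 8 + 83875669861 / 149681840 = 564.42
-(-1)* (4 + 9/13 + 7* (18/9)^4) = 1517/13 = 116.69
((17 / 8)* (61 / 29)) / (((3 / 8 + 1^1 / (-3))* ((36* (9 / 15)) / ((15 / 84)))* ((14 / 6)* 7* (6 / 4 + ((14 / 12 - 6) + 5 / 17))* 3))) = -88145 / 14801136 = -0.01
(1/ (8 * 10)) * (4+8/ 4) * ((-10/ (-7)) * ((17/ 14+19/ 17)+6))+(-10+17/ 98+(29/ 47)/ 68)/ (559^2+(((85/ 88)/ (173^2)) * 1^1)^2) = 606038081492733610189723/ 678900641310904457303992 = 0.89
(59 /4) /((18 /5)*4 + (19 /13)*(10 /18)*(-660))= -0.03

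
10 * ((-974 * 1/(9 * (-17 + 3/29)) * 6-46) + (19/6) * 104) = 157664/49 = 3217.63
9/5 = 1.80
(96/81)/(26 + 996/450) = 200/4761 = 0.04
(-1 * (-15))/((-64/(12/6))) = -15/32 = -0.47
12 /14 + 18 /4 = 75 /14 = 5.36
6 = 6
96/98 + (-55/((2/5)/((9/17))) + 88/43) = -4998041/71638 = -69.77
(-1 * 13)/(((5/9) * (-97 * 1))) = 117/485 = 0.24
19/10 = 1.90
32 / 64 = 0.50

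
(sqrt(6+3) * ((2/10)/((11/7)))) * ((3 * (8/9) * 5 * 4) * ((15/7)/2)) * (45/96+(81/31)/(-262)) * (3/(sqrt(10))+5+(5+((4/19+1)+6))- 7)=111.70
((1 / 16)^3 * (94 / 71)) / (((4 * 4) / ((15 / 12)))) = 235 / 9306112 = 0.00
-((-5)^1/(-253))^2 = -25/64009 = -0.00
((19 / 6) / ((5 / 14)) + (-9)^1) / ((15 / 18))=-4 / 25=-0.16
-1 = -1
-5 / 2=-2.50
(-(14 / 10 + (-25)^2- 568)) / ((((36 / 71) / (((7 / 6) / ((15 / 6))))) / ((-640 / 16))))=290248 / 135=2149.99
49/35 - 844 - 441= -6418/5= -1283.60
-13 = -13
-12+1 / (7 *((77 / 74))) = -6394 / 539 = -11.86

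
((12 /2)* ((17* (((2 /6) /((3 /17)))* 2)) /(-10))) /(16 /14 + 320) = -2023 /16860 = -0.12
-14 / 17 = -0.82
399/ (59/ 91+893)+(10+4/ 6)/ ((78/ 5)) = 10753913/ 9514674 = 1.13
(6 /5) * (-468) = -2808 /5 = -561.60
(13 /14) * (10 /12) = 65 /84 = 0.77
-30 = -30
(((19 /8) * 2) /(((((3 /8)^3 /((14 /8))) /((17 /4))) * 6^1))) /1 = 9044 /81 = 111.65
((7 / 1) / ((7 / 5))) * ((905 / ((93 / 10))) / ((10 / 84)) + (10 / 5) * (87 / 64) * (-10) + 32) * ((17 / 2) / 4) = 34665295 / 3968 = 8736.21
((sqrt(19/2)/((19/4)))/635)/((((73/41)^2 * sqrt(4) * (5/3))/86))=0.01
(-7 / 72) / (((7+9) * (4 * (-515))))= 7 / 2373120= 0.00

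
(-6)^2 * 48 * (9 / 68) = 3888 / 17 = 228.71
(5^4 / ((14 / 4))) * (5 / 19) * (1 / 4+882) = 41459.12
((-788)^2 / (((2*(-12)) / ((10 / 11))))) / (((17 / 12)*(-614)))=1552360 / 57409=27.04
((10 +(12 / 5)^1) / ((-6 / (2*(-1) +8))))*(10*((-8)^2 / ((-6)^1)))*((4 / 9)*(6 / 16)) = 1984 / 9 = 220.44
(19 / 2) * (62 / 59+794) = 445626 / 59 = 7552.98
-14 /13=-1.08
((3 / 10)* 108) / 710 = 81 / 1775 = 0.05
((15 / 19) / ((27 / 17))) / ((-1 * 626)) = -85 / 107046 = -0.00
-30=-30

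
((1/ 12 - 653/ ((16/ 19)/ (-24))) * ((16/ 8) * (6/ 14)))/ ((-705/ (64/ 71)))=-7146464/ 350385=-20.40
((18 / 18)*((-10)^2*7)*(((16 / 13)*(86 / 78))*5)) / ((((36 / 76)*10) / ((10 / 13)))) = 45752000 / 59319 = 771.29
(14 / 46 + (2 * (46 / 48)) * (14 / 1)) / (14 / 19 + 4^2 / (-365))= 25971575 / 663228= 39.16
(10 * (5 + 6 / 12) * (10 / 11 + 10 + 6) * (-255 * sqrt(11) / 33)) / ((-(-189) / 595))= -2239750 * sqrt(11) / 99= -75034.45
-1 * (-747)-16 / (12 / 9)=735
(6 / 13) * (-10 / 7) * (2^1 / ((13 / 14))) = -240 / 169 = -1.42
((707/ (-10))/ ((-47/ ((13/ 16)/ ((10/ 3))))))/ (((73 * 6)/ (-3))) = -27573/ 10979200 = -0.00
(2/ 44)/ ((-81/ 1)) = -1/ 1782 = -0.00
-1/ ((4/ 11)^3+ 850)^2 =-1771561/ 1280097639396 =-0.00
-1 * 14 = -14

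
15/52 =0.29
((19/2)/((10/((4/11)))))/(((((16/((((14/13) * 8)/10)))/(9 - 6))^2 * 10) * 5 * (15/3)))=8379/232375000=0.00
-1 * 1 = -1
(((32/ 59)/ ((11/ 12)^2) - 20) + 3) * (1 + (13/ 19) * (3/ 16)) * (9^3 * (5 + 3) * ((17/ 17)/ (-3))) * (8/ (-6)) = -47829.26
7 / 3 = 2.33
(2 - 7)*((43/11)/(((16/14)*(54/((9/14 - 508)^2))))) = -10847310935/133056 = -81524.40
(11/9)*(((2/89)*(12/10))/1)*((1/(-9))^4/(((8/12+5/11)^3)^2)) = 0.00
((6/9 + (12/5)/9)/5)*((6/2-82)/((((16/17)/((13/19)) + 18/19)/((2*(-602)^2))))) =-1683038241976/365775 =-4601293.81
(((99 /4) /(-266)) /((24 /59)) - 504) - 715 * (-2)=7880165 /8512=925.77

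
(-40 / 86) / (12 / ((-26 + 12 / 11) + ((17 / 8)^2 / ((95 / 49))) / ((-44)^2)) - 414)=0.00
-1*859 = -859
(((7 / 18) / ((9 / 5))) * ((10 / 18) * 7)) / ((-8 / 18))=-1225 / 648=-1.89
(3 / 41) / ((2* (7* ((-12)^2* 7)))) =1 / 192864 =0.00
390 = 390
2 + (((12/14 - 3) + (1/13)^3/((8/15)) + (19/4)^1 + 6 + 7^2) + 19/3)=65.94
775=775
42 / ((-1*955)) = -0.04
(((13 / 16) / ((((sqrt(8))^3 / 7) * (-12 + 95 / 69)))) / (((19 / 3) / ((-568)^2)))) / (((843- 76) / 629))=-4594473261 * sqrt(2) / 6573544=-988.44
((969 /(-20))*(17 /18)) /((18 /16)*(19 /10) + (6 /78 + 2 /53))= -7566598 /372417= -20.32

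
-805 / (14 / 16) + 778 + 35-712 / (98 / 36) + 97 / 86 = -1548321 / 4214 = -367.42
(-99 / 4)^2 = 9801 / 16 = 612.56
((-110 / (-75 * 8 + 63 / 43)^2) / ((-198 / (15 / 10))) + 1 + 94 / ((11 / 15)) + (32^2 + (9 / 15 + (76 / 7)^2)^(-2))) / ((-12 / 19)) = -1825.87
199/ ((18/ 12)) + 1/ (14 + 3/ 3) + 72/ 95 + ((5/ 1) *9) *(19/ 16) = 170479/ 912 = 186.93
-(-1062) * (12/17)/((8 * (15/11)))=5841/85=68.72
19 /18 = 1.06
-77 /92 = -0.84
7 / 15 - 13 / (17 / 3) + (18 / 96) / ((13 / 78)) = -1433 / 2040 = -0.70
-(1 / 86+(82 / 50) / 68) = -2613 / 73100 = -0.04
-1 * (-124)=124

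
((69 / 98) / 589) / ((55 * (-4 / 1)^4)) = 69 / 812725760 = 0.00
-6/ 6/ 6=-1/ 6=-0.17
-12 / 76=-3 / 19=-0.16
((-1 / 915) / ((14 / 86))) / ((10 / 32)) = -0.02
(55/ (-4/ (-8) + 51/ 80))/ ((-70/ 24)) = -10560/ 637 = -16.58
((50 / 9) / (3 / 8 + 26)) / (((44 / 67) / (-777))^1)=-1735300 / 6963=-249.22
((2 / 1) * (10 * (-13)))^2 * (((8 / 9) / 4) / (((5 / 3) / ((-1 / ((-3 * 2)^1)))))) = 13520 / 9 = 1502.22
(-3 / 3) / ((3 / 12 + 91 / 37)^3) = -3241792 / 64481201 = -0.05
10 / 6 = 5 / 3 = 1.67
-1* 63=-63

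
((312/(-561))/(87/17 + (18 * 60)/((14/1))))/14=-4/8283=-0.00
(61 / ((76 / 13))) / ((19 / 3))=2379 / 1444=1.65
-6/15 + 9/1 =43/5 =8.60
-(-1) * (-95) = -95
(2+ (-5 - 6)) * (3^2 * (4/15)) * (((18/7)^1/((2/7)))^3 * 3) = -236196/5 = -47239.20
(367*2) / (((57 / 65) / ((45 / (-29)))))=-715650 / 551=-1298.82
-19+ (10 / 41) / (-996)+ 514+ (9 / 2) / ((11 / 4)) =111543479 / 224598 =496.64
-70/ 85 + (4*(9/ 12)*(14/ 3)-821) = -13733/ 17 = -807.82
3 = 3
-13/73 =-0.18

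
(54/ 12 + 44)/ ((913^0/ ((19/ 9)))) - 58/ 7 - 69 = 3163/ 126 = 25.10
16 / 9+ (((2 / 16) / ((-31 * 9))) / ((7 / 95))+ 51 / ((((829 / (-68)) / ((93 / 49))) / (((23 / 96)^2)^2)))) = 5185897038335 / 2970945847296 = 1.75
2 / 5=0.40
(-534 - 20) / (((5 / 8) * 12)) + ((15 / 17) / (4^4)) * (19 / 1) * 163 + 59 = -4.19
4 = 4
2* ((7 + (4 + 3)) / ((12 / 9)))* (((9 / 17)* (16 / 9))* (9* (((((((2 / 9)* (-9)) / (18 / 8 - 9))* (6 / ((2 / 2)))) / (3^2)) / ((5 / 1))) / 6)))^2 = 114688 / 1755675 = 0.07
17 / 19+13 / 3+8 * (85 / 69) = 19774 / 1311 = 15.08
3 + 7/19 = 64/19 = 3.37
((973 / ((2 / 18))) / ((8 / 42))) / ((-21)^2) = 417 / 4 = 104.25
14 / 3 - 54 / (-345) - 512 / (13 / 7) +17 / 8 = -9642539 / 35880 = -268.74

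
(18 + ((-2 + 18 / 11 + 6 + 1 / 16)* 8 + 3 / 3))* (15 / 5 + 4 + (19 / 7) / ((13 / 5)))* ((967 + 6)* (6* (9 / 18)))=216875862 / 143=1516614.42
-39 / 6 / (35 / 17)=-221 / 70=-3.16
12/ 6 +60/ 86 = 116/ 43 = 2.70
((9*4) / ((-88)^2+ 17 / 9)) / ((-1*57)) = -108 / 1324547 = -0.00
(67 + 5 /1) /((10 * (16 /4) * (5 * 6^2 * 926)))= 0.00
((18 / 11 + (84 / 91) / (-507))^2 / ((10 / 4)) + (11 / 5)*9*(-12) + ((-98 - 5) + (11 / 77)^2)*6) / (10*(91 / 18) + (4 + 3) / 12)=-4401288244760256 / 263430075914005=-16.71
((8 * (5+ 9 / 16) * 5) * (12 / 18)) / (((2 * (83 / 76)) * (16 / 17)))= 143735 / 1992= 72.16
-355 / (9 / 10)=-3550 / 9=-394.44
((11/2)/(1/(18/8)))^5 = 9509900499/32768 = 290219.13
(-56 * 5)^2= 78400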